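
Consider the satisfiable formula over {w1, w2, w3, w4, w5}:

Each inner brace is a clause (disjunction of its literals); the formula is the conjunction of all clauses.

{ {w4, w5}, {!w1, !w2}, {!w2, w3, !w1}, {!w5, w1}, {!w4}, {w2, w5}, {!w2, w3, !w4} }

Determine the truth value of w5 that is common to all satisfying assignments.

Suppose w5 = false.
Unit clause (w4) forces w4 = true.
That conflicts with the unit clause (!w4).
So every satisfying assignment has w5 = True.

True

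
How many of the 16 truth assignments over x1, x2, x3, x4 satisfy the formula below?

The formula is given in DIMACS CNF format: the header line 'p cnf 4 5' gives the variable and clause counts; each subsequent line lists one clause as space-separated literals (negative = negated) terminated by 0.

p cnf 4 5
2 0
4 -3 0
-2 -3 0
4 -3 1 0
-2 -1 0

2

There are 2^4 = 16 truth assignments over (x1, x2, x3, x4).
Check each against the 5 clauses (columns in the order x1, x2, x3, x4):
  F F F F  ✗ fails (x2)
  F F F T  ✗ fails (x2)
  F F T F  ✗ fails (x2)
  F F T T  ✗ fails (x2)
  F T F F  ✓ satisfies all
  F T F T  ✓ satisfies all
  F T T F  ✗ fails (x4 ∨ ¬x3)
  F T T T  ✗ fails (¬x2 ∨ ¬x3)
  T F F F  ✗ fails (x2)
  T F F T  ✗ fails (x2)
  T F T F  ✗ fails (x2)
  T F T T  ✗ fails (x2)
  T T F F  ✗ fails (¬x2 ∨ ¬x1)
  T T F T  ✗ fails (¬x2 ∨ ¬x1)
  T T T F  ✗ fails (x4 ∨ ¬x3)
  T T T T  ✗ fails (¬x2 ∨ ¬x3)
2 of the 16 rows are models.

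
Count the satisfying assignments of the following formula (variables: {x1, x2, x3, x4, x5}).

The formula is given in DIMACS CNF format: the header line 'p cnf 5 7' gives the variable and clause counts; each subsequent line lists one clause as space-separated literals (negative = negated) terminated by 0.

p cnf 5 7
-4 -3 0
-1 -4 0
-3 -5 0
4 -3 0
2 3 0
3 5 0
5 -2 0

3

There are 2^5 = 32 truth assignments over (x1, x2, x3, x4, x5).
Split on x1. With x1 = True, the clauses containing x1 are satisfied and ¬x1 drops from the rest; 1 of the 2^4 = 16 assignments to the other variables satisfy what remains.
With x1 = False, by the same count on the reduced clause set, 2 assignments work.
Total: 1 + 2 = 3.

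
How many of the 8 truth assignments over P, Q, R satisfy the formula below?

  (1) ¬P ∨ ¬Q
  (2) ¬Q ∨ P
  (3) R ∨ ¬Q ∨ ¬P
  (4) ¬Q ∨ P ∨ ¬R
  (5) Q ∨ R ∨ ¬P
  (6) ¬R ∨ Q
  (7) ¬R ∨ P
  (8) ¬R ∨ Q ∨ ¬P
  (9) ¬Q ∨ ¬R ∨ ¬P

1

There are 2^3 = 8 truth assignments over (P, Q, R).
Check each against the 9 clauses (columns in the order P, Q, R):
  F F F  ✓ satisfies all
  F F T  ✗ fails (¬R ∨ Q)
  F T F  ✗ fails (¬Q ∨ P)
  F T T  ✗ fails (¬Q ∨ P)
  T F F  ✗ fails (Q ∨ R ∨ ¬P)
  T F T  ✗ fails (¬R ∨ Q)
  T T F  ✗ fails (¬P ∨ ¬Q)
  T T T  ✗ fails (¬P ∨ ¬Q)
1 of the 8 rows is a model.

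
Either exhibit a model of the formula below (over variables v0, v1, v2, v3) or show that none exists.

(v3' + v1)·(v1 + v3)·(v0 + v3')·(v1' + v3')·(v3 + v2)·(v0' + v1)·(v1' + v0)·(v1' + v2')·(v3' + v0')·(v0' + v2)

UNSATISFIABLE

Branch on v3: set v3 = 0.
The clause (v1) is unit, so v1 = 1.
The clause (v2) is unit, so v2 = 1.
That conflicts with the unit clause (v2').
That branch fails; take v3 = 1 instead.
The clause (v1) is unit, so v1 = 1.
That conflicts with the unit clause (v1').
Both values of v3 lead to a conflict.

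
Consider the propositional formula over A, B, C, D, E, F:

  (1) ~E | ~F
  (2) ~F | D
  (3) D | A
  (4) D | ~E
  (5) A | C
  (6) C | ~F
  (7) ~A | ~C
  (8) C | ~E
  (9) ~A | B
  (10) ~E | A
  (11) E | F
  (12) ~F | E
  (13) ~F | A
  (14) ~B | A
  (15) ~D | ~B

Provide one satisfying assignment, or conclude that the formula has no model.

UNSATISFIABLE

Suppose E = 0.
(F) alone gives F = 1.
Now (~F) is unsatisfied and unit — conflict.
So E must be the other value — set E = 1.
(~F) alone gives F = 0.
(D) alone gives D = 1.
(C) alone gives C = 1.
(~A) alone gives A = 0.
Now (A) is unsatisfied and unit — conflict.
Neither E = 1 nor E = 0 works.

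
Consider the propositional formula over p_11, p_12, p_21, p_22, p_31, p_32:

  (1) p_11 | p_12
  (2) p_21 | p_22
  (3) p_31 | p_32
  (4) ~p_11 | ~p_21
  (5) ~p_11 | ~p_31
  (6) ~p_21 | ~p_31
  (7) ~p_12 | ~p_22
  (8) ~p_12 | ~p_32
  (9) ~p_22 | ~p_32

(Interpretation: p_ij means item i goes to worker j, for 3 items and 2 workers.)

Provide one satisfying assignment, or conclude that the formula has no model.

UNSATISFIABLE

Branch on p_11: set p_11 = 1.
The clause (~p_21) is unit, so p_21 = 0.
The clause (p_22) is unit, so p_22 = 1.
The clause (~p_31) is unit, so p_31 = 0.
The clause (p_32) is unit, so p_32 = 1.
But (~p_32) is also a unit clause — contradiction.
Undo p_11 and try p_11 = 0.
The clause (p_12) is unit, so p_12 = 1.
The clause (~p_22) is unit, so p_22 = 0.
The clause (p_21) is unit, so p_21 = 1.
The clause (~p_31) is unit, so p_31 = 0.
The clause (p_32) is unit, so p_32 = 1.
But (~p_32) is also a unit clause — contradiction.
Neither p_11 = 1 nor p_11 = 0 works.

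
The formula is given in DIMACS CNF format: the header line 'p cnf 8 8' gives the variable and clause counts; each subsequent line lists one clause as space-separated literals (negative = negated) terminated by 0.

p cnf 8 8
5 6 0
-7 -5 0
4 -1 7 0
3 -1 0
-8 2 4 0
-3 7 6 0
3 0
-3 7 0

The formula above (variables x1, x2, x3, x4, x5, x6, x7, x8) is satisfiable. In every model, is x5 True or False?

False

Suppose x5 = True.
From the singleton clause (¬x7), x7 = False.
From the singleton clause (x3), x3 = True.
Now (¬x3) is unsatisfied and unit — conflict.
So every satisfying assignment has x5 = False.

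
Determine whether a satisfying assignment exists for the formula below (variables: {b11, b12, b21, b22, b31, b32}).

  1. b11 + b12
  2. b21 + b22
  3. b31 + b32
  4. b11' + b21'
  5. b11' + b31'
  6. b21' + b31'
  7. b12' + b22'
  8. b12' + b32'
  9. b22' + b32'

No

Try b11 = 1.
Unit clause (b21') forces b21 = 0.
Unit clause (b22) forces b22 = 1.
Unit clause (b31') forces b31 = 0.
Unit clause (b32) forces b32 = 1.
That conflicts with the unit clause (b32').
That branch fails; take b11 = 0 instead.
Unit clause (b12) forces b12 = 1.
Unit clause (b22') forces b22 = 0.
Unit clause (b21) forces b21 = 1.
Unit clause (b31') forces b31 = 0.
Unit clause (b32) forces b32 = 1.
That conflicts with the unit clause (b32').
Either choice for b11 ends in contradiction.
No assignment satisfies every clause.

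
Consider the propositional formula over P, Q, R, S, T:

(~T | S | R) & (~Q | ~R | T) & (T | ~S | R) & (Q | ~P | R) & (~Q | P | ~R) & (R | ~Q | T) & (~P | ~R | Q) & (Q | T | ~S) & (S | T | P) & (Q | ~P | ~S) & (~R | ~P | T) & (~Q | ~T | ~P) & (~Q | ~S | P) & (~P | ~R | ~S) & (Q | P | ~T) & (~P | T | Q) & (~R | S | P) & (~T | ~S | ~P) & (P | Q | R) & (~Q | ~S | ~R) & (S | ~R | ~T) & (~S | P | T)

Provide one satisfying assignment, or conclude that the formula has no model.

Try T = 0.
Try Q = 0.
(~S) alone gives S = 0.
(P) alone gives P = 1.
Now (~P) is unsatisfied and unit — conflict.
Backtrack on Q: now try Q = 1.
(~R) alone gives R = 0.
Now (R) is unsatisfied and unit — conflict.
Neither Q = 1 nor Q = 0 works.
Backtrack on T: now try T = 1.
Try S = 1.
(~P) alone gives P = 0.
(~Q) alone gives Q = 0.
Now (Q) is unsatisfied and unit — conflict.
Backtrack on S: now try S = 0.
(R) alone gives R = 1.
Now (~R) is unsatisfied and unit — conflict.
Neither S = 1 nor S = 0 works.
Neither T = 1 nor T = 0 works.

UNSATISFIABLE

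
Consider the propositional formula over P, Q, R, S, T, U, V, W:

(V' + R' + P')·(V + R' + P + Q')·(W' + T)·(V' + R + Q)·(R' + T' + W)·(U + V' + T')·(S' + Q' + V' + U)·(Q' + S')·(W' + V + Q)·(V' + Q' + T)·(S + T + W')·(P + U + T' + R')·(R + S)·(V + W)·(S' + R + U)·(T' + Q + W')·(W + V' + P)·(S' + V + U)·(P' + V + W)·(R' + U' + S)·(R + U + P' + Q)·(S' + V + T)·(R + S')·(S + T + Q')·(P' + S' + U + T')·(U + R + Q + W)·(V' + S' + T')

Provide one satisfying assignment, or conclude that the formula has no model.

Try W = 1.
The clause (T) is unit, so T = 1.
The clause (Q) is unit, so Q = 1.
The clause (S') is unit, so S = 0.
The clause (R) is unit, so R = 1.
The clause (U') is unit, so U = 0.
The clause (V') is unit, so V = 0.
The clause (P) is unit, so P = 1.
This assignment satisfies each clause.

P ↦ 1, Q ↦ 1, R ↦ 1, S ↦ 0, T ↦ 1, U ↦ 0, V ↦ 0, W ↦ 1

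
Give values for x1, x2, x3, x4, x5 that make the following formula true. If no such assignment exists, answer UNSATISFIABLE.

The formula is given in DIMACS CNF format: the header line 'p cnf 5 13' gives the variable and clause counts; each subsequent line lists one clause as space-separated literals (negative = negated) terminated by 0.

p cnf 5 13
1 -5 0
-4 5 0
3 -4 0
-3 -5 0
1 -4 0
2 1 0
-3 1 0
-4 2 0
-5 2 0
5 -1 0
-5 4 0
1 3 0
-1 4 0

Try x1 = True.
Unit clause (x5) forces x5 = True.
Unit clause (¬x3) forces x3 = False.
Unit clause (¬x4) forces x4 = False.
That conflicts with the unit clause (x4).
Backtrack on x1: now try x1 = False.
Unit clause (¬x5) forces x5 = False.
Unit clause (¬x4) forces x4 = False.
Unit clause (x2) forces x2 = True.
Unit clause (¬x3) forces x3 = False.
That conflicts with the unit clause (x3).
Neither x1 = True nor x1 = False works.

UNSATISFIABLE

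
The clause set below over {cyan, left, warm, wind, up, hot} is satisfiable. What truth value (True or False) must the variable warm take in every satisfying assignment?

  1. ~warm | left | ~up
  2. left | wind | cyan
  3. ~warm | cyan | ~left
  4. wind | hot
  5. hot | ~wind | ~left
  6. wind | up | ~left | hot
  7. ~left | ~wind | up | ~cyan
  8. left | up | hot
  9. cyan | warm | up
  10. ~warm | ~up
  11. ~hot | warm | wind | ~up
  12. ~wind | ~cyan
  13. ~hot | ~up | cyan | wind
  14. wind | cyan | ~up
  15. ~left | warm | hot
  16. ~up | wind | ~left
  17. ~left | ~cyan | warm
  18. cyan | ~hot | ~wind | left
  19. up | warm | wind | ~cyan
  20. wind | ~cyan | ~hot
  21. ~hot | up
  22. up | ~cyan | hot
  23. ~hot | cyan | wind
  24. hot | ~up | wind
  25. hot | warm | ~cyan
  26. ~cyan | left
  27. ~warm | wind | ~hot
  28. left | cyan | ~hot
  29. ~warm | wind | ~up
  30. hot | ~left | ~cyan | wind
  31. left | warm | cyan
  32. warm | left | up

False

Suppose warm = 1.
Unit clause (~up) forces up = 0.
Unit clause (~hot) forces hot = 0.
Unit clause (wind) forces wind = 1.
Unit clause (~left) forces left = 0.
Now (left) is unsatisfied and unit — conflict.
So every satisfying assignment has warm = False.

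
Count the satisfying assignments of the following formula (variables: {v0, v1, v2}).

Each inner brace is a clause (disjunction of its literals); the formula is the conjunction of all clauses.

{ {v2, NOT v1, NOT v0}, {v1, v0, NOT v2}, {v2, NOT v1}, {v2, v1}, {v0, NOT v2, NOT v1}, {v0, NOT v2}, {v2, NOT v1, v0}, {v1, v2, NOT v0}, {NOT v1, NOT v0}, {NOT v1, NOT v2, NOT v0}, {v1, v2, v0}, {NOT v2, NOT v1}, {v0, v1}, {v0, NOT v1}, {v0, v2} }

1

There are 2^3 = 8 truth assignments over (v0, v1, v2).
Check each against the 15 clauses (columns in the order v0, v1, v2):
  F F F  ✗ fails (v2 OR v1)
  F F T  ✗ fails (v1 OR v0 OR NOT v2)
  F T F  ✗ fails (v2 OR NOT v1)
  F T T  ✗ fails (v0 OR NOT v2 OR NOT v1)
  T F F  ✗ fails (v2 OR v1)
  T F T  ✓ satisfies all
  T T F  ✗ fails (v2 OR NOT v1 OR NOT v0)
  T T T  ✗ fails (NOT v1 OR NOT v0)
1 of the 8 rows is a model.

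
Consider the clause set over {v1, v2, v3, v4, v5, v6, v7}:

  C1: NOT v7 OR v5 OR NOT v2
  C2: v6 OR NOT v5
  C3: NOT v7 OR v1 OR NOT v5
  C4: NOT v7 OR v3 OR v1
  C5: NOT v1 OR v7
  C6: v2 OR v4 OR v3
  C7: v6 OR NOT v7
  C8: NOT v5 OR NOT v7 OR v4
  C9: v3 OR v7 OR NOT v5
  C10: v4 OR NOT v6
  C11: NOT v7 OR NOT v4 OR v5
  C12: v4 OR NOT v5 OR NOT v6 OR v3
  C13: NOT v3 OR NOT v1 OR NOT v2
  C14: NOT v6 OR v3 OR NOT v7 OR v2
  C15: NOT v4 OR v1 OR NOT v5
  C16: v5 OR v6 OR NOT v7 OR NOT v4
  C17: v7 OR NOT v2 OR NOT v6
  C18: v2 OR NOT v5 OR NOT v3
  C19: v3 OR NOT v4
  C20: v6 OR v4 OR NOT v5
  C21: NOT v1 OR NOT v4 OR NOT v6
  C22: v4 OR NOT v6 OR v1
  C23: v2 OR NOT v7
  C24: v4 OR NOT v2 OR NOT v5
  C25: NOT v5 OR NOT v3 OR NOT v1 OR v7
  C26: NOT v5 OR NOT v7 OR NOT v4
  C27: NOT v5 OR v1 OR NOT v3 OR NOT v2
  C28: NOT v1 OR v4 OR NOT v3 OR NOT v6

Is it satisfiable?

Branch on v6: set v6 = false.
(NOT v5) alone gives v5 = false.
(NOT v7) alone gives v7 = false.
(NOT v1) alone gives v1 = false.
Branch on v3: set v3 = false.
(NOT v4) alone gives v4 = false.
(v2) alone gives v2 = true.
All clauses are satisfied.
A satisfying assignment: v1 ↦ false; v2 ↦ true; v3 ↦ false; v4 ↦ false; v5 ↦ false; v6 ↦ false; v7 ↦ false.

Satisfiable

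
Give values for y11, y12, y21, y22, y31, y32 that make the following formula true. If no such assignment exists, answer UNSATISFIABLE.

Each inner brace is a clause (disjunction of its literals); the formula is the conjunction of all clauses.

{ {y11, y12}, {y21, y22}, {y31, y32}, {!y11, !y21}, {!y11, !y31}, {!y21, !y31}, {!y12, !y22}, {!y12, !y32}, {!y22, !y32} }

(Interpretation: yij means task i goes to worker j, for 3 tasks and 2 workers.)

UNSATISFIABLE

Branch on y11: set y11 = true.
The clause (!y21) is unit, so y21 = false.
The clause (y22) is unit, so y22 = true.
The clause (!y31) is unit, so y31 = false.
The clause (y32) is unit, so y32 = true.
That conflicts with the unit clause (!y32).
Undo y11 and try y11 = false.
The clause (y12) is unit, so y12 = true.
The clause (!y22) is unit, so y22 = false.
The clause (y21) is unit, so y21 = true.
The clause (!y31) is unit, so y31 = false.
The clause (y32) is unit, so y32 = true.
That conflicts with the unit clause (!y32).
Either choice for y11 ends in contradiction.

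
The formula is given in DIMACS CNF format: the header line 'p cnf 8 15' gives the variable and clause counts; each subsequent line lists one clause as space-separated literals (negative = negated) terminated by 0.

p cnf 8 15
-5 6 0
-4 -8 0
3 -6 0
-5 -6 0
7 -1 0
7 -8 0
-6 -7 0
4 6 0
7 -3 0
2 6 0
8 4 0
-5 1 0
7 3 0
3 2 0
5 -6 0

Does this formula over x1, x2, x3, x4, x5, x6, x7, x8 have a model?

Suppose x5 = False.
The clause (¬x6) is unit, so x6 = False.
The clause (x4) is unit, so x4 = True.
The clause (¬x8) is unit, so x8 = False.
The clause (x2) is unit, so x2 = True.
Suppose x7 = True.
No clause remains; x1, x3 are free.
A satisfying assignment: x1=False; x2=True; x3=False; x4=True; x5=False; x6=False; x7=True; x8=False.

Yes, satisfiable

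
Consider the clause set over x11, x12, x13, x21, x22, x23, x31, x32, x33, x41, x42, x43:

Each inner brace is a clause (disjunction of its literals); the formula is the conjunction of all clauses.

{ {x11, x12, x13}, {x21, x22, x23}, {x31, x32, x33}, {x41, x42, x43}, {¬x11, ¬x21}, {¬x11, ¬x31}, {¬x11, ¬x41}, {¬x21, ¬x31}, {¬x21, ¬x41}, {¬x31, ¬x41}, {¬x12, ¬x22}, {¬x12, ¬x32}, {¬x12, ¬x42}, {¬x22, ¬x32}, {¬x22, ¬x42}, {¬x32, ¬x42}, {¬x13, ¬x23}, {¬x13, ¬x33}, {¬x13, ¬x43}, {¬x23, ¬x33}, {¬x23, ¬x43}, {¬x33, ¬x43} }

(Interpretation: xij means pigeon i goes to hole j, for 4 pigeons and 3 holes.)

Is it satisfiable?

Branch on x11: set x11 = False.
Branch on x12: set x12 = True.
From the singleton clause (¬x22), x22 = False.
From the singleton clause (¬x32), x32 = False.
From the singleton clause (¬x42), x42 = False.
Branch on x21: set x21 = True.
From the singleton clause (¬x31), x31 = False.
From the singleton clause (x33), x33 = True.
From the singleton clause (¬x41), x41 = False.
From the singleton clause (x43), x43 = True.
Now (¬x43) is unsatisfied and unit — conflict.
Undo x21 and try x21 = False.
From the singleton clause (x23), x23 = True.
From the singleton clause (¬x13), x13 = False.
From the singleton clause (¬x33), x33 = False.
From the singleton clause (x31), x31 = True.
From the singleton clause (¬x41), x41 = False.
From the singleton clause (x43), x43 = True.
Now (¬x43) is unsatisfied and unit — conflict.
Both values of x21 lead to a conflict.
Undo x12 and try x12 = False.
From the singleton clause (x13), x13 = True.
From the singleton clause (¬x23), x23 = False.
From the singleton clause (¬x33), x33 = False.
From the singleton clause (¬x43), x43 = False.
Branch on x21: set x21 = True.
From the singleton clause (¬x31), x31 = False.
From the singleton clause (x32), x32 = True.
From the singleton clause (¬x41), x41 = False.
From the singleton clause (x42), x42 = True.
Now (¬x42) is unsatisfied and unit — conflict.
Undo x21 and try x21 = False.
From the singleton clause (x22), x22 = True.
From the singleton clause (¬x32), x32 = False.
From the singleton clause (x31), x31 = True.
From the singleton clause (¬x41), x41 = False.
From the singleton clause (x42), x42 = True.
Now (¬x42) is unsatisfied and unit — conflict.
Both values of x21 lead to a conflict.
Both values of x12 lead to a conflict.
Undo x11 and try x11 = True.
From the singleton clause (¬x21), x21 = False.
From the singleton clause (¬x31), x31 = False.
From the singleton clause (¬x41), x41 = False.
Branch on x22: set x22 = True.
From the singleton clause (¬x12), x12 = False.
From the singleton clause (¬x32), x32 = False.
From the singleton clause (x33), x33 = True.
From the singleton clause (¬x42), x42 = False.
From the singleton clause (x43), x43 = True.
Now (¬x43) is unsatisfied and unit — conflict.
Undo x22 and try x22 = False.
From the singleton clause (x23), x23 = True.
From the singleton clause (¬x13), x13 = False.
From the singleton clause (¬x33), x33 = False.
From the singleton clause (x32), x32 = True.
From the singleton clause (¬x12), x12 = False.
From the singleton clause (¬x42), x42 = False.
From the singleton clause (x43), x43 = True.
Now (¬x43) is unsatisfied and unit — conflict.
Both values of x22 lead to a conflict.
Both values of x11 lead to a conflict.
No assignment satisfies every clause.

No, unsatisfiable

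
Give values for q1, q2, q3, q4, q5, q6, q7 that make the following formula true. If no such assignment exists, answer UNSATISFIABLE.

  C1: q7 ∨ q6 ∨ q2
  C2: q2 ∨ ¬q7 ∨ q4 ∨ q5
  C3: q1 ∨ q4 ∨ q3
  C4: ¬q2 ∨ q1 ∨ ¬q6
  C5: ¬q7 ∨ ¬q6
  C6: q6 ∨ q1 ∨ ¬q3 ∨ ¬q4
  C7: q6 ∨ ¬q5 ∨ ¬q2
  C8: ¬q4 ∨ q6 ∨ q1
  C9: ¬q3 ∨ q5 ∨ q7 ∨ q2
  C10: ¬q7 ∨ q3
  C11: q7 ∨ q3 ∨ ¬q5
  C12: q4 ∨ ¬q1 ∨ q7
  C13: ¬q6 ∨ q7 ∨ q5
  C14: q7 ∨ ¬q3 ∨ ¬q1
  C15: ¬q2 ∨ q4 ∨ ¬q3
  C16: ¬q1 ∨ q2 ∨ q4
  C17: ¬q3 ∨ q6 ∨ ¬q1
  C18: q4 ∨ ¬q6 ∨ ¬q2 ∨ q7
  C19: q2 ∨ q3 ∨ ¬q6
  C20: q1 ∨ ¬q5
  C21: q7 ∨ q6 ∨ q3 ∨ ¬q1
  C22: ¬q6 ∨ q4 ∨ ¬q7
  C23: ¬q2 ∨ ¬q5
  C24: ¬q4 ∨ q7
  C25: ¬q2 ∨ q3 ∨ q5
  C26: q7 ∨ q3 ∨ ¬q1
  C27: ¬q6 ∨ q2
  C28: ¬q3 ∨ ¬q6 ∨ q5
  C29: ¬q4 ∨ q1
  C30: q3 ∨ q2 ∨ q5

Try q7 = False.
From the singleton clause (¬q4), q4 = False.
From the singleton clause (¬q1), q1 = False.
From the singleton clause (q3), q3 = True.
From the singleton clause (¬q2), q2 = False.
From the singleton clause (q6), q6 = True.
That conflicts with the unit clause (¬q6).
So q7 must be the other value — set q7 = True.
From the singleton clause (¬q6), q6 = False.
From the singleton clause (q3), q3 = True.
From the singleton clause (¬q1), q1 = False.
From the singleton clause (¬q4), q4 = False.
From the singleton clause (¬q2), q2 = False.
From the singleton clause (q5), q5 = True.
That conflicts with the unit clause (¬q5).
Neither q7 = True nor q7 = False works.

UNSATISFIABLE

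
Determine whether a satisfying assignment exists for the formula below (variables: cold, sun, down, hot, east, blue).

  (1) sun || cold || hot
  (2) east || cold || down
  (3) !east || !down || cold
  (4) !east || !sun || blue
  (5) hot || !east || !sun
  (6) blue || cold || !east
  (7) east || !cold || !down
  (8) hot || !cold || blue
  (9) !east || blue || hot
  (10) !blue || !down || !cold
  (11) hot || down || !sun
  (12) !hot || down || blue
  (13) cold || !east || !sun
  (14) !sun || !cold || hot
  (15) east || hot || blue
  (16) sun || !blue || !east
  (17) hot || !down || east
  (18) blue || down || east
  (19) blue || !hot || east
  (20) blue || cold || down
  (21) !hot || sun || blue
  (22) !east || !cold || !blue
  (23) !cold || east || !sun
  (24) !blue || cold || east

Satisfiable

Branch on sun: set sun = false.
Branch on cold: set cold = true.
Branch on east: set east = false.
The clause (!down) is unit, so down = false.
The clause (blue) is unit, so blue = true.
All clauses hold; hot can take either value.
A satisfying assignment: cold=true; sun=false; down=false; hot=true; east=false; blue=true.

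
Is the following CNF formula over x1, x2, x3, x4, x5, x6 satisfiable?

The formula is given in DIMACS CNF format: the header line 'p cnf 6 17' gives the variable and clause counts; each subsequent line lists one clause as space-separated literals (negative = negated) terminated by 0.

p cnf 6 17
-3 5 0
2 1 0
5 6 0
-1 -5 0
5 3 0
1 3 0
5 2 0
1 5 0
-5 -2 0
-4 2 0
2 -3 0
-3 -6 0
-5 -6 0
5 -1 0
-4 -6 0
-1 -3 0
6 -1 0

Suppose x3 = False.
(x5) alone gives x5 = True.
(¬x1) alone gives x1 = False.
That conflicts with the unit clause (x1).
So x3 must be the other value — set x3 = True.
(x5) alone gives x5 = True.
(¬x1) alone gives x1 = False.
(x2) alone gives x2 = True.
That conflicts with the unit clause (¬x2).
Both values of x3 lead to a conflict.
No assignment satisfies every clause.

No, unsatisfiable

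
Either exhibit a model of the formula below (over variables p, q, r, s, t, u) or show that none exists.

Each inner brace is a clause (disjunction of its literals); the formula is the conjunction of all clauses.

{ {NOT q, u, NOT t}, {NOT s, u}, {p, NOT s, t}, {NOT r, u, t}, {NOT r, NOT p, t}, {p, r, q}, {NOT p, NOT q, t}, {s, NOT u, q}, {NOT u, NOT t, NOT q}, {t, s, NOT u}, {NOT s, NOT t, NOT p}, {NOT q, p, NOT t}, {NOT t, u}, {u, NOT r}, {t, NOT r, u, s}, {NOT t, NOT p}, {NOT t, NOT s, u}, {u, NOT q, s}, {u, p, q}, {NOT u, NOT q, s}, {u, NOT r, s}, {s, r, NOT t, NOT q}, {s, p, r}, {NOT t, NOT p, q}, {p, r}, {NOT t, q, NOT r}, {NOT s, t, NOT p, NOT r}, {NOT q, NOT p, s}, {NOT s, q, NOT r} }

Try s = false.
Try u = false.
Unit clause (NOT t) forces t = false.
Unit clause (NOT r) forces r = false.
Unit clause (NOT q) forces q = false.
Unit clause (p) forces p = true.
Every clause now holds.

p=true, q=false, r=false, s=false, t=false, u=false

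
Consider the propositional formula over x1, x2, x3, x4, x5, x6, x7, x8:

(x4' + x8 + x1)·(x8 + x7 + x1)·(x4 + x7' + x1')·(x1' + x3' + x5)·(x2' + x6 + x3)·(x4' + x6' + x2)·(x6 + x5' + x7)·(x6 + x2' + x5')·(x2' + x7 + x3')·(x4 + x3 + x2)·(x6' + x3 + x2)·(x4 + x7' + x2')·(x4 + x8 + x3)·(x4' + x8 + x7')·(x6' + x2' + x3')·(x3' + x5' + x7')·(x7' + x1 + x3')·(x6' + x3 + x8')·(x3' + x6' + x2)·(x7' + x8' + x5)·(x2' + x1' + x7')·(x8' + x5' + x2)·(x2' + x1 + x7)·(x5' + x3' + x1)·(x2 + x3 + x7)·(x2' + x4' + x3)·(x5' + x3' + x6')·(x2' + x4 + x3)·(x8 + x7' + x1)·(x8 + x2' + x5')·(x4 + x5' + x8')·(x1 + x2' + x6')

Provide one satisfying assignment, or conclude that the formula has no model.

Try x4 = 0.
Try x7 = 0.
Try x8 = 1.
From the singleton clause (x5'), x5 = 0.
Try x1 = 0.
From the singleton clause (x2'), x2 = 0.
From the singleton clause (x3), x3 = 1.
From the singleton clause (x6'), x6 = 0.
This assignment satisfies each clause.

x1: 0,  x2: 0,  x3: 1,  x4: 0,  x5: 0,  x6: 0,  x7: 0,  x8: 1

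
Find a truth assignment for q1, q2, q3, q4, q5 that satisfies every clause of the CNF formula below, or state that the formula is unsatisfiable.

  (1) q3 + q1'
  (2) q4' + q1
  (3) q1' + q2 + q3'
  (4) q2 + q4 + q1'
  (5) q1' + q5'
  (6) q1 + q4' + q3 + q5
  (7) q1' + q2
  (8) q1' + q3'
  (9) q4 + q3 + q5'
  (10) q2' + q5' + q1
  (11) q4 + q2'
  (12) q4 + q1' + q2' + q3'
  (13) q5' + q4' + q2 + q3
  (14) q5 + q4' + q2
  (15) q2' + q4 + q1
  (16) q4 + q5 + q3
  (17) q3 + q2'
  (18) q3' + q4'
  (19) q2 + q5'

q1 ↦ 0,  q2 ↦ 0,  q3 ↦ 1,  q4 ↦ 0,  q5 ↦ 0

Suppose q3 = 1.
(q1') alone gives q1 = 0.
(q4') alone gives q4 = 0.
(q2') alone gives q2 = 0.
(q5') alone gives q5 = 0.
All clauses are satisfied.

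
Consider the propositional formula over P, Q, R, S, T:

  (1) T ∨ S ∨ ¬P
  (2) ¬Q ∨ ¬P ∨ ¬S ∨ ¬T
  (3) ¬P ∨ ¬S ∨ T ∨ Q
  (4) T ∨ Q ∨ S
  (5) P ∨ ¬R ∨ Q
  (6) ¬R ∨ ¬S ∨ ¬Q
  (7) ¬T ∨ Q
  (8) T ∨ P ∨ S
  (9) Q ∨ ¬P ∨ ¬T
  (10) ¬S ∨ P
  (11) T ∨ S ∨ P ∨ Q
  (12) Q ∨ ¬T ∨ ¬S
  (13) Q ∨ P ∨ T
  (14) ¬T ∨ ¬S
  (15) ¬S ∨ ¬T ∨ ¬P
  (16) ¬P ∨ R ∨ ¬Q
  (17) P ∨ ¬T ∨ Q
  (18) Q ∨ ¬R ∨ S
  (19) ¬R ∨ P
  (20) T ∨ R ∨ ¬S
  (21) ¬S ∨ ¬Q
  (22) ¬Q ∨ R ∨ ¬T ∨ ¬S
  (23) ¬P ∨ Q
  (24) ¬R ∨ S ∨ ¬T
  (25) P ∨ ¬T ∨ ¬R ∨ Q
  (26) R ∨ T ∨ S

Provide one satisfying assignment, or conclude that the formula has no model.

P ↦ False, Q ↦ True, R ↦ False, S ↦ False, T ↦ True

Branch on T: set T = True.
Unit clause (Q) forces Q = True.
Unit clause (¬S) forces S = False.
Unit clause (¬R) forces R = False.
Unit clause (¬P) forces P = False.
All clauses are satisfied.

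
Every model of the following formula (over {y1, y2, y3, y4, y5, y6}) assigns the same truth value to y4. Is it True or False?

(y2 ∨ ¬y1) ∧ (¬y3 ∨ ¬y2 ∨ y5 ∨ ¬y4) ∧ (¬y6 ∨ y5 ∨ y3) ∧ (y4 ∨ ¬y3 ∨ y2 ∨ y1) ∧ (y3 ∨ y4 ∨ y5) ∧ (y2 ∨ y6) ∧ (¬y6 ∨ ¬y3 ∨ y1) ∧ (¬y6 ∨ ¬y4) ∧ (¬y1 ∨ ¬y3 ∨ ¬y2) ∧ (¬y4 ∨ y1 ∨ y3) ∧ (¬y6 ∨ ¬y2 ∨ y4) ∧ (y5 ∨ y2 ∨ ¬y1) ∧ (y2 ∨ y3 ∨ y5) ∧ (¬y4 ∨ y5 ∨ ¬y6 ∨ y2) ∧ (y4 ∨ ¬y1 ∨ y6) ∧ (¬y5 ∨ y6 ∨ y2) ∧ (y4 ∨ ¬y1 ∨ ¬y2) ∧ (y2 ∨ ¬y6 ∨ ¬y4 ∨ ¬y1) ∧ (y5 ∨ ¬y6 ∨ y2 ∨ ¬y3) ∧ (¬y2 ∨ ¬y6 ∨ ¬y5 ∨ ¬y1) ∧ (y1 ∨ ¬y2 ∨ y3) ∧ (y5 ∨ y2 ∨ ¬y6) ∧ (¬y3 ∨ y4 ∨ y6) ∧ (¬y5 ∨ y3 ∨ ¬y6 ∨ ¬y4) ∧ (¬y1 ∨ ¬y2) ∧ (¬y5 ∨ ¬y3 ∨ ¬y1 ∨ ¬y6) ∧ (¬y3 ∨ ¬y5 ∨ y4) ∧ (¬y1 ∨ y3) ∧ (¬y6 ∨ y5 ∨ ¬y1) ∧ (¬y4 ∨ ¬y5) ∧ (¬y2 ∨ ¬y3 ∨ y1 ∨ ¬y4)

False

Suppose y4 = True.
Unit clause (¬y6) forces y6 = False.
Unit clause (y2) forces y2 = True.
Unit clause (¬y1) forces y1 = False.
Unit clause (y3) forces y3 = True.
Now (¬y3) is unsatisfied and unit — conflict.
So every satisfying assignment has y4 = False.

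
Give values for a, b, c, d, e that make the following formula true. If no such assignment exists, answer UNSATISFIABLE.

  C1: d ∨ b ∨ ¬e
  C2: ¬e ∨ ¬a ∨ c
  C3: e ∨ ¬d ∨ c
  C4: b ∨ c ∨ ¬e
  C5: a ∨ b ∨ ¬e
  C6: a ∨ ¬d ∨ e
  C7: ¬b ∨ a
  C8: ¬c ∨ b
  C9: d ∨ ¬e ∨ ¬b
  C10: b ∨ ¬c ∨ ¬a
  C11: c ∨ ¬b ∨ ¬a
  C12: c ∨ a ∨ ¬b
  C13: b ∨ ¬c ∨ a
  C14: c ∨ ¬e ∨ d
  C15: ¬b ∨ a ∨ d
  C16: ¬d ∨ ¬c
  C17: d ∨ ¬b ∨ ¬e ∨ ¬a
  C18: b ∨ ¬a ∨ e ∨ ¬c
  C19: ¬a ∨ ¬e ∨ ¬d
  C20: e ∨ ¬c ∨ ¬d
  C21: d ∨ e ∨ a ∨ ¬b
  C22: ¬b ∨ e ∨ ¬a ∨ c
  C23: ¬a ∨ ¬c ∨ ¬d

Case b = False:
(¬c) alone gives c = False.
(¬e) alone gives e = False.
(¬d) alone gives d = False.
Every clause is now satisfied; a is unconstrained.

a=True, b=False, c=False, d=False, e=False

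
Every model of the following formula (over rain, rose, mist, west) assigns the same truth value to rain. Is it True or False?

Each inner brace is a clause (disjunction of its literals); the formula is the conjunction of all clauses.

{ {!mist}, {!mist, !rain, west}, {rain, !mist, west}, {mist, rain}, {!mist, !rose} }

Suppose rain = false.
Unit clause (!mist) forces mist = false.
That conflicts with the unit clause (mist).
So every satisfying assignment has rain = True.

True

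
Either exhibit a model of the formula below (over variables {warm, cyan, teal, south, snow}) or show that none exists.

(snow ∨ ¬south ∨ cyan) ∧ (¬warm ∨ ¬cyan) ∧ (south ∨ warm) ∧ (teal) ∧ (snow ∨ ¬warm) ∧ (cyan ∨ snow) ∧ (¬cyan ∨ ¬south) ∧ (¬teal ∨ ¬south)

The clause (teal) is unit, so teal = True.
The clause (¬south) is unit, so south = False.
The clause (warm) is unit, so warm = True.
The clause (¬cyan) is unit, so cyan = False.
The clause (snow) is unit, so snow = True.
This assignment satisfies each clause.

warm ↦ True, cyan ↦ False, teal ↦ True, south ↦ False, snow ↦ True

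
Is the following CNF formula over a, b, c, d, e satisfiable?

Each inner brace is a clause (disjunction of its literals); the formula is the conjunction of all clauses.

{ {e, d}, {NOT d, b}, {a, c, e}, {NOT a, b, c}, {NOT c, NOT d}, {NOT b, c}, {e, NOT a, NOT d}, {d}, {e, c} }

Unsatisfiable

Unit clause (d) forces d = true.
Unit clause (b) forces b = true.
Unit clause (NOT c) forces c = false.
Now (c) is unsatisfied and unit — conflict.
No assignment satisfies every clause.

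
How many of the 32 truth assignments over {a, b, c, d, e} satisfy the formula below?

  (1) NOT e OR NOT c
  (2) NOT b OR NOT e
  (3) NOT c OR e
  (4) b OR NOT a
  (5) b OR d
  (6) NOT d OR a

There are 2^5 = 32 truth assignments over (a, b, c, d, e).
Split on b. With b = true, the clauses containing b are satisfied and NOT b drops from the rest; 3 of the 2^4 = 16 assignments to the other variables satisfy what remains.
With b = false, by the same count on the reduced clause set, 0 assignments work.
(One model: a=F, b=T, c=F, d=F, e=F.)
Total: 3 + 0 = 3.

3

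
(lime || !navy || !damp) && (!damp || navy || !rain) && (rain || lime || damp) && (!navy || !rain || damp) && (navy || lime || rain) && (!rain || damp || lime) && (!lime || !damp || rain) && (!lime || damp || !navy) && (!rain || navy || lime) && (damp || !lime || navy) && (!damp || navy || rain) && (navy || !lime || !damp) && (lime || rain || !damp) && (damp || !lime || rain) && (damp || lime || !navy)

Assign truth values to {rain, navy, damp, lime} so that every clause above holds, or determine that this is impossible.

Branch on lime: set lime = true.
Branch on damp: set damp = true.
(rain) alone gives rain = true.
(navy) alone gives navy = true.
Every clause now holds.

rain ↦ true; navy ↦ true; damp ↦ true; lime ↦ true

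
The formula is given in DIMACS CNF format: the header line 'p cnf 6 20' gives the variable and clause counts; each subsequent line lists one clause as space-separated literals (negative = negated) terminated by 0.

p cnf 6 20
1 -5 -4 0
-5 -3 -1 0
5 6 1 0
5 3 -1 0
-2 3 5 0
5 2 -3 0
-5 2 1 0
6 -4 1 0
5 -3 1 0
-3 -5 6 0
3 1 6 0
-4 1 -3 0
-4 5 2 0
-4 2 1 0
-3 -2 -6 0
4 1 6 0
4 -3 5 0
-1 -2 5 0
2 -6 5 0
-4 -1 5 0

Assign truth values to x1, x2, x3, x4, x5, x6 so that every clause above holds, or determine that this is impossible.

Suppose x1 = False.
Suppose x5 = True.
(¬x4) alone gives x4 = False.
(x2) alone gives x2 = True.
(x6) alone gives x6 = True.
(¬x3) alone gives x3 = False.
All clauses are satisfied.

x1 ↦ False; x2 ↦ True; x3 ↦ False; x4 ↦ False; x5 ↦ True; x6 ↦ True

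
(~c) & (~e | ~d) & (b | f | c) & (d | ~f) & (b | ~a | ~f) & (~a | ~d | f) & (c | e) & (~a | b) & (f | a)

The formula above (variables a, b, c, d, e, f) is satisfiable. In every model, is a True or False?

Suppose a = 0.
(~c) alone gives c = 0.
(e) alone gives e = 1.
(~d) alone gives d = 0.
(~f) alone gives f = 0.
But (f) is also a unit clause — contradiction.
So every satisfying assignment has a = True.

True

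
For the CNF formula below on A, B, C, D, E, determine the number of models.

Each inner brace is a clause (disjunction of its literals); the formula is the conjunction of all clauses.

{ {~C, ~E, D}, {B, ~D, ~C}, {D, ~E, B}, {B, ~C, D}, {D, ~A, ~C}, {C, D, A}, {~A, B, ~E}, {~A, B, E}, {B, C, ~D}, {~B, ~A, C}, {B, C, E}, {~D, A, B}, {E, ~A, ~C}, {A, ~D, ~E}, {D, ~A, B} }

There are 2^5 = 32 truth assignments over (A, B, C, D, E).
Split on C. With C = 1, the clauses containing C are satisfied and ~C drops from the rest; 3 of the 2^4 = 16 assignments to the other variables satisfy what remains.
With C = 0, by the same count on the reduced clause set, 1 assignment works.
(One model: A=F, B=T, C=F, D=T, E=F.)
Total: 3 + 1 = 4.

4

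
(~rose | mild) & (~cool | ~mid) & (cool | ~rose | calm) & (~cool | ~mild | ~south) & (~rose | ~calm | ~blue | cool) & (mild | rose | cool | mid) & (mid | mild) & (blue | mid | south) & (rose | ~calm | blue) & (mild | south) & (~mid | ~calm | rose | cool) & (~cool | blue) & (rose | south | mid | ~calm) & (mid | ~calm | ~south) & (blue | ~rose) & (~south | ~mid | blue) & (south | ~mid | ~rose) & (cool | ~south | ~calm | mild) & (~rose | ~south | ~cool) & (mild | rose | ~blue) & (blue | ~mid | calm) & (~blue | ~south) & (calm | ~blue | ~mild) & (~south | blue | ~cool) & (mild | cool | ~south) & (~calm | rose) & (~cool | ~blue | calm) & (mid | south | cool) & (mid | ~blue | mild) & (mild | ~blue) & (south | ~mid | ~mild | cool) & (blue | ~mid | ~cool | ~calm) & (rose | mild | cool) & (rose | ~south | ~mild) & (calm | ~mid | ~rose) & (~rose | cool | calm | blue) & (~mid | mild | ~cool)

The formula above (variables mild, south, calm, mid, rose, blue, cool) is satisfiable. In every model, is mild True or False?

Suppose mild = 0.
From the singleton clause (~rose), rose = 0.
From the singleton clause (mid), mid = 1.
From the singleton clause (~cool), cool = 0.
That conflicts with the unit clause (cool).
So every satisfying assignment has mild = True.

True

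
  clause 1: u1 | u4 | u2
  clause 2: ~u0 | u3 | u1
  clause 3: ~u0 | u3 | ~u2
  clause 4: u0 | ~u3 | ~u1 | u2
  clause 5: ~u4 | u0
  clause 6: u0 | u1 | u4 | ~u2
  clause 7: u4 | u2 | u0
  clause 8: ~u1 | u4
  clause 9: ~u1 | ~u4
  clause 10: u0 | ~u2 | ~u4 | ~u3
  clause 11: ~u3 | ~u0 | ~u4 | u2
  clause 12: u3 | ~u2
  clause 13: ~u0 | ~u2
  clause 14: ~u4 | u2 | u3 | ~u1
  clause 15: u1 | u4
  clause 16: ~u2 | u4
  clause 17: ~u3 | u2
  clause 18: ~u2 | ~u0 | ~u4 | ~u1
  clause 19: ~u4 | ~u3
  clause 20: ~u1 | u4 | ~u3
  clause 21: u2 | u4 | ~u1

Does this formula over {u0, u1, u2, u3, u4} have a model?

Case u4 = 0:
From the singleton clause (~u1), u1 = 0.
Now (u1) is unsatisfied and unit — conflict.
That branch fails; take u4 = 1 instead.
From the singleton clause (u0), u0 = 1.
From the singleton clause (~u1), u1 = 0.
From the singleton clause (u3), u3 = 1.
Now (~u3) is unsatisfied and unit — conflict.
Both values of u4 lead to a conflict.
No assignment satisfies every clause.

Unsatisfiable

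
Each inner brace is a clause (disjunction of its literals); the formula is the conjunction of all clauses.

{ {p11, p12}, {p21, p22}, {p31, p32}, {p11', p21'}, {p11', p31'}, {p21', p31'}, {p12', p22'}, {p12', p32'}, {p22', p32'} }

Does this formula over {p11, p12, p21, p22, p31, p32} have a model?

Try p11 = 1.
The clause (p21') is unit, so p21 = 0.
The clause (p22) is unit, so p22 = 1.
The clause (p31') is unit, so p31 = 0.
The clause (p32) is unit, so p32 = 1.
But (p32') is also a unit clause — contradiction.
So p11 must be the other value — set p11 = 0.
The clause (p12) is unit, so p12 = 1.
The clause (p22') is unit, so p22 = 0.
The clause (p21) is unit, so p21 = 1.
The clause (p31') is unit, so p31 = 0.
The clause (p32) is unit, so p32 = 1.
But (p32') is also a unit clause — contradiction.
Either choice for p11 ends in contradiction.
No assignment satisfies every clause.

No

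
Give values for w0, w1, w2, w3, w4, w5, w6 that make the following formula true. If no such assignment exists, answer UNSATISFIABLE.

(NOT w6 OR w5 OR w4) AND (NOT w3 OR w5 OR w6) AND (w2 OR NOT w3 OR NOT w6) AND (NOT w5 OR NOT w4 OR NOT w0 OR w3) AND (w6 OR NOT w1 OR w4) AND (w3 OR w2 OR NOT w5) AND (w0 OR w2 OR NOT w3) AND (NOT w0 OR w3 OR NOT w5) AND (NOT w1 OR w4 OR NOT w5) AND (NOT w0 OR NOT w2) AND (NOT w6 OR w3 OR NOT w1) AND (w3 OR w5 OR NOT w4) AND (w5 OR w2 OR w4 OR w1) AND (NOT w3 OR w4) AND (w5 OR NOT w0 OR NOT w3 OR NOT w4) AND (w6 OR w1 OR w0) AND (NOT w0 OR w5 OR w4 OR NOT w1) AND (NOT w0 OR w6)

Suppose w0 = false.
Suppose w2 = true.
Suppose w3 = true.
(w4) alone gives w4 = true.
Suppose w5 = true.
Suppose w6 = true.
Every clause is now satisfied; w1 is unconstrained.

w0=false, w1=false, w2=true, w3=true, w4=true, w5=true, w6=true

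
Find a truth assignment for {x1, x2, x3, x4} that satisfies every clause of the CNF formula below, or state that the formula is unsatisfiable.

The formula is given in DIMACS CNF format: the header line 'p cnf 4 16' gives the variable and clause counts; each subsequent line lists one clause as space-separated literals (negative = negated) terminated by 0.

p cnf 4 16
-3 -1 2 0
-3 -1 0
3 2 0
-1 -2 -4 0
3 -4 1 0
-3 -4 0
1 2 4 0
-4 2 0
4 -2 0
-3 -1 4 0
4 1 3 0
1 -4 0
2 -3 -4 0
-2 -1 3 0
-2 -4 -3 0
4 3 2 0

Suppose x3 = False.
From the singleton clause (x2), x2 = True.
From the singleton clause (x4), x4 = True.
From the singleton clause (¬x1), x1 = False.
But (x1) is also a unit clause — contradiction.
Undo x3 and try x3 = True.
From the singleton clause (¬x1), x1 = False.
From the singleton clause (¬x4), x4 = False.
From the singleton clause (x2), x2 = True.
But (¬x2) is also a unit clause — contradiction.
Neither x3 = True nor x3 = False works.

UNSATISFIABLE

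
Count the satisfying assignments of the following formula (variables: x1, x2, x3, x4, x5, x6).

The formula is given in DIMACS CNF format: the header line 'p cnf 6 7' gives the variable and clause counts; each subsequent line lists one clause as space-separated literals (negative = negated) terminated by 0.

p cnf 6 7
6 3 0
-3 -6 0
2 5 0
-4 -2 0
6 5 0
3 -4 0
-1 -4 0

There are 2^6 = 64 truth assignments over (x1, x2, x3, x4, x5, x6).
Split on x6. With x6 = True, the clauses containing x6 are satisfied and ¬x6 drops from the rest; 6 of the 2^5 = 32 assignments to the other variables satisfy what remains.
With x6 = False, by the same count on the reduced clause set, 5 assignments work.
Total: 6 + 5 = 11.

11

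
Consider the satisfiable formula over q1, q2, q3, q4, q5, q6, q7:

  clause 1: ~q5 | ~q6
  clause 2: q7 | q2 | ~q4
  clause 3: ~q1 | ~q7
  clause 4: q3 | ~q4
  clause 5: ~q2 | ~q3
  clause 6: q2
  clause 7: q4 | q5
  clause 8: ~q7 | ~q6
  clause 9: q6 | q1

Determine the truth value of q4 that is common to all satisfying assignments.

False

Suppose q4 = 1.
From the singleton clause (q3), q3 = 1.
From the singleton clause (~q2), q2 = 0.
Now (q2) is unsatisfied and unit — conflict.
So every satisfying assignment has q4 = False.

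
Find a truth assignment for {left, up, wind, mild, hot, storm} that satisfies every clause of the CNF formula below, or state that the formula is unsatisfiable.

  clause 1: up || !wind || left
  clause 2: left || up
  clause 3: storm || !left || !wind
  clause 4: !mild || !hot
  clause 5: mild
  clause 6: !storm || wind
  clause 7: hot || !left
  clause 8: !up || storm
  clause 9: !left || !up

left: false; up: true; wind: true; mild: true; hot: false; storm: true

Unit clause (mild) forces mild = true.
Unit clause (!hot) forces hot = false.
Unit clause (!left) forces left = false.
Unit clause (up) forces up = true.
Unit clause (storm) forces storm = true.
Unit clause (wind) forces wind = true.
Every clause now holds.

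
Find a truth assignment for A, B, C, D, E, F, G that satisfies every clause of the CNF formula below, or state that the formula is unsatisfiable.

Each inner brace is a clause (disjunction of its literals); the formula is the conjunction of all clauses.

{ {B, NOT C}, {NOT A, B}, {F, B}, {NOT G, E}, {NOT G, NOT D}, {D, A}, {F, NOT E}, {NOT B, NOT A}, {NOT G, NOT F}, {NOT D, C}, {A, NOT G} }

Case B = true:
(NOT A) alone gives A = false.
(D) alone gives D = true.
(NOT G) alone gives G = false.
(C) alone gives C = true.
Case F = false:
(NOT E) alone gives E = false.
Every clause now holds.

A=false,  B=true,  C=true,  D=true,  E=false,  F=false,  G=false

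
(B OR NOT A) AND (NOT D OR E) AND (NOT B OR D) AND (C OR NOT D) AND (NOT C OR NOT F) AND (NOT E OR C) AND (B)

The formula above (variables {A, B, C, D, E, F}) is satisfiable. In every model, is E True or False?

True

Suppose E = false.
(NOT D) alone gives D = false.
(NOT B) alone gives B = false.
That conflicts with the unit clause (B).
So every satisfying assignment has E = True.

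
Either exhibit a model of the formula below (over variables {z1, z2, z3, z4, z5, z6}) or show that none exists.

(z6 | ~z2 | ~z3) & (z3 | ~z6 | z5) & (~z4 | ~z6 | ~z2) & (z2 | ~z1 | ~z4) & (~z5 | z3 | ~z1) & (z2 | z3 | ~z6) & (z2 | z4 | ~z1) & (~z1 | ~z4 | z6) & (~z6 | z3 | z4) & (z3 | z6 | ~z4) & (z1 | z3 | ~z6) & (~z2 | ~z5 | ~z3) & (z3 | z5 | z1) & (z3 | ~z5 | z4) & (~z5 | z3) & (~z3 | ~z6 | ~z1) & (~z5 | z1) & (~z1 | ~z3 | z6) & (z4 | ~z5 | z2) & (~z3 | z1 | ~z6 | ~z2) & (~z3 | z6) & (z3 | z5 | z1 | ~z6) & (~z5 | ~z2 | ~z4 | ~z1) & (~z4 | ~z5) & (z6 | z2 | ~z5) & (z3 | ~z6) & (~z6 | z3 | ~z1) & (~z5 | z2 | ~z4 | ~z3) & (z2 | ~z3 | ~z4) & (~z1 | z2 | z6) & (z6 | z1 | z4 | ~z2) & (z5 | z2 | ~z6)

Case z5 = 0:
Case z3 = 0:
From the singleton clause (~z6), z6 = 0.
From the singleton clause (~z4), z4 = 0.
From the singleton clause (z1), z1 = 1.
From the singleton clause (z2), z2 = 1.
All clauses are satisfied.

z1=1, z2=1, z3=0, z4=0, z5=0, z6=0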